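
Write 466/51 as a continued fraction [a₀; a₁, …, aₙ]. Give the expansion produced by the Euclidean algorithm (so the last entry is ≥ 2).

466 = 9×51 + 7
51 = 7×7 + 2
7 = 3×2 + 1
2 = 2×1 + 0  (stop)
So 466/51 = [9; 7, 3, 2].

[9; 7, 3, 2]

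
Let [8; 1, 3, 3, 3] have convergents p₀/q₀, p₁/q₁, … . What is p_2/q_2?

35/4

Using pₖ = aₖpₖ₋₁ + pₖ₋₂, qₖ = aₖqₖ₋₁ + qₖ₋₂ (with p₋₁=1, p₋₂=0, q₋₁=0, q₋₂=1):
  k=0: a=8, p=8, q=1
  k=1: a=1, p=9, q=1
  k=2: a=3, p=35, q=4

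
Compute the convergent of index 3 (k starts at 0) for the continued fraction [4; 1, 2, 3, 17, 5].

Using pₖ = aₖpₖ₋₁ + pₖ₋₂, qₖ = aₖqₖ₋₁ + qₖ₋₂ (with p₋₁=1, p₋₂=0, q₋₁=0, q₋₂=1):
  k=0: a=4, p=4, q=1
  k=1: a=1, p=5, q=1
  k=2: a=2, p=14, q=3
  k=3: a=3, p=47, q=10

47/10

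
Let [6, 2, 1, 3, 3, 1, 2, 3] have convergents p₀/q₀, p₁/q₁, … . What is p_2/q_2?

Using pₖ = aₖpₖ₋₁ + pₖ₋₂, qₖ = aₖqₖ₋₁ + qₖ₋₂ (with p₋₁=1, p₋₂=0, q₋₁=0, q₋₂=1):
  k=0: a=6, p=6, q=1
  k=1: a=2, p=13, q=2
  k=2: a=1, p=19, q=3

19/3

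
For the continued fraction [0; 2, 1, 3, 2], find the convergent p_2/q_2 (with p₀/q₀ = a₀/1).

1/3

Using pₖ = aₖpₖ₋₁ + pₖ₋₂, qₖ = aₖqₖ₋₁ + qₖ₋₂ (with p₋₁=1, p₋₂=0, q₋₁=0, q₋₂=1):
  k=0: a=0, p=0, q=1
  k=1: a=2, p=1, q=2
  k=2: a=1, p=1, q=3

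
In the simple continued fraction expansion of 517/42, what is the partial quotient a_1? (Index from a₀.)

3

517 = 12·42 + 13   →  a_0 = 12
42 = 3·13 + 3   →  a_1 = 3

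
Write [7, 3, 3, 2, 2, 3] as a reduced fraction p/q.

Using pₖ = aₖpₖ₋₁ + pₖ₋₂ and qₖ = aₖqₖ₋₁ + qₖ₋₂:
  k=0: a=7, p=7, q=1
  k=1: a=3, p=22, q=3
  k=2: a=3, p=73, q=10
  k=3: a=2, p=168, q=23
  k=4: a=2, p=409, q=56
  k=5: a=3, p=1395, q=191

1395/191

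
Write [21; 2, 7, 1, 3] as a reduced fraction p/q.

Fold from the inside: start with 3/1.
  1 + 1/3 = 4/3
  7 + 3/4 = 31/4
  2 + 4/31 = 66/31
  21 + 31/66 = 1417/66

1417/66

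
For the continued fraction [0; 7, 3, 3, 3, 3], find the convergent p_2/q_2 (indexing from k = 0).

3/22

Using pₖ = aₖpₖ₋₁ + pₖ₋₂, qₖ = aₖqₖ₋₁ + qₖ₋₂ (with p₋₁=1, p₋₂=0, q₋₁=0, q₋₂=1):
  k=0: a=0, p=0, q=1
  k=1: a=7, p=1, q=7
  k=2: a=3, p=3, q=22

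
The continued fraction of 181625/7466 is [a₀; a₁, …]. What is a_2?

17

181625 = 24·7466 + 2441   →  a_0 = 24
7466 = 3·2441 + 143   →  a_1 = 3
2441 = 17·143 + 10   →  a_2 = 17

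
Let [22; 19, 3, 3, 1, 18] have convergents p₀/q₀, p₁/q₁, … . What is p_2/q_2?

1279/58

Using pₖ = aₖpₖ₋₁ + pₖ₋₂, qₖ = aₖqₖ₋₁ + qₖ₋₂ (with p₋₁=1, p₋₂=0, q₋₁=0, q₋₂=1):
  k=0: a=22, p=22, q=1
  k=1: a=19, p=419, q=19
  k=2: a=3, p=1279, q=58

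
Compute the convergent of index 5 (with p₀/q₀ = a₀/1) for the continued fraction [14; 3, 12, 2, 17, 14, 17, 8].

Using pₖ = aₖpₖ₋₁ + pₖ₋₂, qₖ = aₖqₖ₋₁ + qₖ₋₂ (with p₋₁=1, p₋₂=0, q₋₁=0, q₋₂=1):
  k=0: a=14, p=14, q=1
  k=1: a=3, p=43, q=3
  k=2: a=12, p=530, q=37
  k=3: a=2, p=1103, q=77
  k=4: a=17, p=19281, q=1346
  k=5: a=14, p=271037, q=18921

271037/18921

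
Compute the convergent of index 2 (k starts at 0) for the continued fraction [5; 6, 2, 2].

Using pₖ = aₖpₖ₋₁ + pₖ₋₂, qₖ = aₖqₖ₋₁ + qₖ₋₂ (with p₋₁=1, p₋₂=0, q₋₁=0, q₋₂=1):
  k=0: a=5, p=5, q=1
  k=1: a=6, p=31, q=6
  k=2: a=2, p=67, q=13

67/13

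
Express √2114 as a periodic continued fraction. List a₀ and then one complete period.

[45; 1, 44, 1, 90]

a₀ = ⌊√2114⌋ = 45.
With m₀=0, d₀=1 and mₖ₊₁ = dₖaₖ − mₖ, dₖ₊₁ = (n − mₖ₊₁²)/dₖ, aₖ₊₁ = ⌊(a₀+mₖ₊₁)/dₖ₊₁⌋:
  k=1: m=45, d=89, a=1
  k=2: m=44, d=2, a=44
  k=3: m=44, d=89, a=1
  k=4: m=45, d=1, a=90
d=1 and a=2a₀=90 at k=4, so the next step gives (m, d) = (45, 89) again — its k=1 value — and the period has length 4.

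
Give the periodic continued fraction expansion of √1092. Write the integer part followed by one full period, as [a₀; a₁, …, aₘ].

[33; 22, 66]

a₀ = ⌊√1092⌋ = 33.
With m₀=0, d₀=1 and mₖ₊₁ = dₖaₖ − mₖ, dₖ₊₁ = (n − mₖ₊₁²)/dₖ, aₖ₊₁ = ⌊(a₀+mₖ₊₁)/dₖ₊₁⌋:
  k=1: m=33, d=3, a=22
  k=2: m=33, d=1, a=66
d=1 and a=2a₀=66 at k=2, so the next step gives (m, d) = (33, 3) again — its k=1 value — and the period has length 2.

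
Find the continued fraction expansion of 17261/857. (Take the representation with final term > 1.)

17261 = 20·857 + 121
857 = 7·121 + 10
121 = 12·10 + 1
10 = 10·1 + 0  (stop)
So 17261/857 = [20; 7, 12, 10].

[20; 7, 12, 10]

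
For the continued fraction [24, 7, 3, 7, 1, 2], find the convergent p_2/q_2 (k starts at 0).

531/22

Using pₖ = aₖpₖ₋₁ + pₖ₋₂, qₖ = aₖqₖ₋₁ + qₖ₋₂ (with p₋₁=1, p₋₂=0, q₋₁=0, q₋₂=1):
  k=0: a=24, p=24, q=1
  k=1: a=7, p=169, q=7
  k=2: a=3, p=531, q=22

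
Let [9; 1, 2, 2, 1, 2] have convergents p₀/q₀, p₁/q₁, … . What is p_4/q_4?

97/10

Using pₖ = aₖpₖ₋₁ + pₖ₋₂, qₖ = aₖqₖ₋₁ + qₖ₋₂ (with p₋₁=1, p₋₂=0, q₋₁=0, q₋₂=1):
  k=0: a=9, p=9, q=1
  k=1: a=1, p=10, q=1
  k=2: a=2, p=29, q=3
  k=3: a=2, p=68, q=7
  k=4: a=1, p=97, q=10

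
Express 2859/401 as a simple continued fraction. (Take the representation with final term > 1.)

[7; 7, 1, 2, 2, 7]

2859 = 7×401 + 52
401 = 7×52 + 37
52 = 1×37 + 15
37 = 2×15 + 7
15 = 2×7 + 1
7 = 7×1 + 0  (stop)
So 2859/401 = [7; 7, 1, 2, 2, 7].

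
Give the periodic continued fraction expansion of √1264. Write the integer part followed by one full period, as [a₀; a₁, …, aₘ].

a₀ = ⌊√1264⌋ = 35.
With m₀=0, d₀=1 and mₖ₊₁ = dₖaₖ − mₖ, dₖ₊₁ = (n − mₖ₊₁²)/dₖ, aₖ₊₁ = ⌊(a₀+mₖ₊₁)/dₖ₊₁⌋:
  k=1: m=35, d=39, a=1
  k=2: m=4, d=32, a=1
  k=3: m=28, d=15, a=4
  k=4: m=32, d=16, a=4
  k=5: m=32, d=15, a=4
  k=6: m=28, d=32, a=1
  k=7: m=4, d=39, a=1
  k=8: m=35, d=1, a=70
d=1 and a=2a₀=70 at k=8, so the next step gives (m, d) = (35, 39) again — its k=1 value — and the period has length 8.

[35; 1, 1, 4, 4, 4, 1, 1, 70]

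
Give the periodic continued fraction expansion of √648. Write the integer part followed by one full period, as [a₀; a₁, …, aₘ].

[25; 2, 5, 6, 5, 2, 50]

a₀ = ⌊√648⌋ = 25.
With m₀=0, d₀=1 and mₖ₊₁ = dₖaₖ − mₖ, dₖ₊₁ = (n − mₖ₊₁²)/dₖ, aₖ₊₁ = ⌊(a₀+mₖ₊₁)/dₖ₊₁⌋:
  k=1: m=25, d=23, a=2
  k=2: m=21, d=9, a=5
  k=3: m=24, d=8, a=6
  k=4: m=24, d=9, a=5
  k=5: m=21, d=23, a=2
  k=6: m=25, d=1, a=50
d=1 and a=2a₀=50 at k=6, so the next step gives (m, d) = (25, 23) again — its k=1 value — and the period has length 6.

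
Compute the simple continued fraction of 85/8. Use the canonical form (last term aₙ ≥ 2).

[10; 1, 1, 1, 2]

85 = 10*8 + 5
8 = 1*5 + 3
5 = 1*3 + 2
3 = 1*2 + 1
2 = 2*1 + 0  (stop)
So 85/8 = [10; 1, 1, 1, 2].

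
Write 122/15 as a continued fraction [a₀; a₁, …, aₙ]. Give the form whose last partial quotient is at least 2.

[8; 7, 2]

122 = 8×15 + 2
15 = 7×2 + 1
2 = 2×1 + 0  (stop)
So 122/15 = [8; 7, 2].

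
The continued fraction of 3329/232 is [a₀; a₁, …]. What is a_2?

3329 = 14·232 + 81   →  a_0 = 14
232 = 2·81 + 70   →  a_1 = 2
81 = 1·70 + 11   →  a_2 = 1

1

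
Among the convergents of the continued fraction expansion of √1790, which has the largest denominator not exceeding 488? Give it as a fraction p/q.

18658/441

√1790 = [42; 3, 4, 8, 4, 3, 84, …] (period length 6).
Convergents:
  p_0/q_0 = 42/1
  p_1/q_1 = 127/3
  p_2/q_2 = 550/13
  p_3/q_3 = 4527/107
  p_4/q_4 = 18658/441
  p_5/q_5 = 60501/1430
q_4 = 441 ≤ 488 < 1430 = q_5, so the answer is 18658/441.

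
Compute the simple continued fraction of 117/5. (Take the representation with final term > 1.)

117 = 23*5 + 2
5 = 2*2 + 1
2 = 2*1 + 0  (stop)
So 117/5 = [23; 2, 2].

[23; 2, 2]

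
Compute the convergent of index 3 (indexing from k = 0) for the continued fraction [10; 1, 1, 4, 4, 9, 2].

Using pₖ = aₖpₖ₋₁ + pₖ₋₂, qₖ = aₖqₖ₋₁ + qₖ₋₂ (with p₋₁=1, p₋₂=0, q₋₁=0, q₋₂=1):
  k=0: a=10, p=10, q=1
  k=1: a=1, p=11, q=1
  k=2: a=1, p=21, q=2
  k=3: a=4, p=95, q=9

95/9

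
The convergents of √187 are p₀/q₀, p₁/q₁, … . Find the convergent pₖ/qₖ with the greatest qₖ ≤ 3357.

√187 = [13; 1, 2, 13, 2, 1, 26, …] (period length 6).
Convergents:
  p_0/q_0 = 13/1
  p_1/q_1 = 14/1
  p_2/q_2 = 41/3
  p_3/q_3 = 547/40
  p_4/q_4 = 1135/83
  p_5/q_5 = 1682/123
  p_6/q_6 = 44867/3281
  p_7/q_7 = 46549/3404
q_6 = 3281 ≤ 3357 < 3404 = q_7, so the answer is 44867/3281.

44867/3281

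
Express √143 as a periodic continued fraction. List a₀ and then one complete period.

a₀ = ⌊√143⌋ = 11.
With m₀=0, d₀=1 and mₖ₊₁ = dₖaₖ − mₖ, dₖ₊₁ = (n − mₖ₊₁²)/dₖ, aₖ₊₁ = ⌊(a₀+mₖ₊₁)/dₖ₊₁⌋:
  k=1: m=11, d=22, a=1
  k=2: m=11, d=1, a=22
d=1 and a=2a₀=22 at k=2, so the next step gives (m, d) = (11, 22) again — its k=1 value — and the period has length 2.

[11; 1, 22]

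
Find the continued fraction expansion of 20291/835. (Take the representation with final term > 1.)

20291 = 24*835 + 251
835 = 3*251 + 82
251 = 3*82 + 5
82 = 16*5 + 2
5 = 2*2 + 1
2 = 2*1 + 0  (stop)
So 20291/835 = [24; 3, 3, 16, 2, 2].

[24; 3, 3, 16, 2, 2]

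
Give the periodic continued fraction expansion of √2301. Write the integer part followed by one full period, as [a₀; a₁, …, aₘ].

a₀ = ⌊√2301⌋ = 47.
With m₀=0, d₀=1 and mₖ₊₁ = dₖaₖ − mₖ, dₖ₊₁ = (n − mₖ₊₁²)/dₖ, aₖ₊₁ = ⌊(a₀+mₖ₊₁)/dₖ₊₁⌋:
  k=1: m=47, d=92, a=1
  k=2: m=45, d=3, a=30
  k=3: m=45, d=92, a=1
  k=4: m=47, d=1, a=94
d=1 and a=2a₀=94 at k=4, so the next step gives (m, d) = (47, 92) again — its k=1 value — and the period has length 4.

[47; 1, 30, 1, 94]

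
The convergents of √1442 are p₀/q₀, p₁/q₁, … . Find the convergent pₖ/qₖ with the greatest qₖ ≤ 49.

1443/38

√1442 = [37; 1, 36, 1, 74, …] (period length 4).
Convergents:
  p_0/q_0 = 37/1
  p_1/q_1 = 38/1
  p_2/q_2 = 1405/37
  p_3/q_3 = 1443/38
  p_4/q_4 = 108187/2849
q_3 = 38 ≤ 49 < 2849 = q_4, so the answer is 1443/38.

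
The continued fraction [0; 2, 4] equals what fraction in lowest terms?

4/9

Fold from the inside: start with 4/1.
  2 + 1/4 = 9/4
  0 + 4/9 = 4/9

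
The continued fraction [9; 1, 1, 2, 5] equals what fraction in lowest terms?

259/27

Using pₖ = aₖpₖ₋₁ + pₖ₋₂ and qₖ = aₖqₖ₋₁ + qₖ₋₂:
  k=0: a=9, p=9, q=1
  k=1: a=1, p=10, q=1
  k=2: a=1, p=19, q=2
  k=3: a=2, p=48, q=5
  k=4: a=5, p=259, q=27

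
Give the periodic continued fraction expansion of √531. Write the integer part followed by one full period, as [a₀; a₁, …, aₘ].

[23; 23, 46]

a₀ = ⌊√531⌋ = 23.
With m₀=0, d₀=1 and mₖ₊₁ = dₖaₖ − mₖ, dₖ₊₁ = (n − mₖ₊₁²)/dₖ, aₖ₊₁ = ⌊(a₀+mₖ₊₁)/dₖ₊₁⌋:
  k=1: m=23, d=2, a=23
  k=2: m=23, d=1, a=46
d=1 and a=2a₀=46 at k=2, so the next step gives (m, d) = (23, 2) again — its k=1 value — and the period has length 2.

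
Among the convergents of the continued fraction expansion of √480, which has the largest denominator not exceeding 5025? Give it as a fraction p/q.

√480 = [21; 1, 9, 1, 42, …] (period length 4).
Convergents:
  p_0/q_0 = 21/1
  p_1/q_1 = 22/1
  p_2/q_2 = 219/10
  p_3/q_3 = 241/11
  p_4/q_4 = 10341/472
  p_5/q_5 = 10582/483
  p_6/q_6 = 105579/4819
  p_7/q_7 = 116161/5302
q_6 = 4819 ≤ 5025 < 5302 = q_7, so the answer is 105579/4819.

105579/4819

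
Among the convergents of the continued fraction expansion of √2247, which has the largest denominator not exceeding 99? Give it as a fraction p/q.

3650/77

√2247 = [47; 2, 2, 15, 2, 2, 94, …] (period length 6).
Convergents:
  p_0/q_0 = 47/1
  p_1/q_1 = 95/2
  p_2/q_2 = 237/5
  p_3/q_3 = 3650/77
  p_4/q_4 = 7537/159
q_3 = 77 ≤ 99 < 159 = q_4, so the answer is 3650/77.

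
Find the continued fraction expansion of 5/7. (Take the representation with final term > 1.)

5 = 0×7 + 5
7 = 1×5 + 2
5 = 2×2 + 1
2 = 2×1 + 0  (stop)
So 5/7 = [0; 1, 2, 2].

[0; 1, 2, 2]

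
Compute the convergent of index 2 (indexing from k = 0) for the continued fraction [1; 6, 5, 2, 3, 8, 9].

36/31

Using pₖ = aₖpₖ₋₁ + pₖ₋₂, qₖ = aₖqₖ₋₁ + qₖ₋₂ (with p₋₁=1, p₋₂=0, q₋₁=0, q₋₂=1):
  k=0: a=1, p=1, q=1
  k=1: a=6, p=7, q=6
  k=2: a=5, p=36, q=31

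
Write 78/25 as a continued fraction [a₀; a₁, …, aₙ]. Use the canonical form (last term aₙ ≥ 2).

78 = 3*25 + 3
25 = 8*3 + 1
3 = 3*1 + 0  (stop)
So 78/25 = [3; 8, 3].

[3; 8, 3]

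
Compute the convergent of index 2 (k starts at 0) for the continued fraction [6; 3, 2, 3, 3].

44/7

Using pₖ = aₖpₖ₋₁ + pₖ₋₂, qₖ = aₖqₖ₋₁ + qₖ₋₂ (with p₋₁=1, p₋₂=0, q₋₁=0, q₋₂=1):
  k=0: a=6, p=6, q=1
  k=1: a=3, p=19, q=3
  k=2: a=2, p=44, q=7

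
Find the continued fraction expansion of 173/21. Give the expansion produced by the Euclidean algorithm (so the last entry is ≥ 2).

[8; 4, 5]

173 = 8×21 + 5
21 = 4×5 + 1
5 = 5×1 + 0  (stop)
So 173/21 = [8; 4, 5].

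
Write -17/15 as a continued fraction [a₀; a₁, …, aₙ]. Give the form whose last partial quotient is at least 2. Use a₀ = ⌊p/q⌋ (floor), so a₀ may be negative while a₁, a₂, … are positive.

[-2; 1, 6, 2]

-17 = -2·15 + 13
15 = 1·13 + 2
13 = 6·2 + 1
2 = 2·1 + 0  (stop)
So -17/15 = [-2; 1, 6, 2].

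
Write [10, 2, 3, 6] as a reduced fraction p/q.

459/44

Fold from the inside: start with 6/1.
  3 + 1/6 = 19/6
  2 + 6/19 = 44/19
  10 + 19/44 = 459/44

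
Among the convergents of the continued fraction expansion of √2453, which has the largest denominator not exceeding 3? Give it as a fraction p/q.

√2453 = [49; 1, 1, 8, 1, 1, 98, …] (period length 6).
Convergents:
  p_0/q_0 = 49/1
  p_1/q_1 = 50/1
  p_2/q_2 = 99/2
  p_3/q_3 = 842/17
q_2 = 2 ≤ 3 < 17 = q_3, so the answer is 99/2.

99/2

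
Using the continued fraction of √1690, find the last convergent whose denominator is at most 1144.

√1690 = [41; 9, 8, 9, 82, …] (period length 4).
Convergents:
  p_0/q_0 = 41/1
  p_1/q_1 = 370/9
  p_2/q_2 = 3001/73
  p_3/q_3 = 27379/666
  p_4/q_4 = 2248079/54685
q_3 = 666 ≤ 1144 < 54685 = q_4, so the answer is 27379/666.

27379/666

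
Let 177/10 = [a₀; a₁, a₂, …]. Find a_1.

177 = 17·10 + 7   →  a_0 = 17
10 = 1·7 + 3   →  a_1 = 1

1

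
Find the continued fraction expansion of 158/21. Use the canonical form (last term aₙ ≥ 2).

[7; 1, 1, 10]

158 = 7·21 + 11
21 = 1·11 + 10
11 = 1·10 + 1
10 = 10·1 + 0  (stop)
So 158/21 = [7; 1, 1, 10].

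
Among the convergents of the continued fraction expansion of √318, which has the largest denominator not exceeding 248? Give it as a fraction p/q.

√318 = [17; 1, 4, 1, 34, …] (period length 4).
Convergents:
  p_0/q_0 = 17/1
  p_1/q_1 = 18/1
  p_2/q_2 = 89/5
  p_3/q_3 = 107/6
  p_4/q_4 = 3727/209
  p_5/q_5 = 3834/215
  p_6/q_6 = 19063/1069
q_5 = 215 ≤ 248 < 1069 = q_6, so the answer is 3834/215.

3834/215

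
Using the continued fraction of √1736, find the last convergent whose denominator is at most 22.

√1736 = [41; 1, 1, 1, 82, …] (period length 4).
Convergents:
  p_0/q_0 = 41/1
  p_1/q_1 = 42/1
  p_2/q_2 = 83/2
  p_3/q_3 = 125/3
  p_4/q_4 = 10333/248
q_3 = 3 ≤ 22 < 248 = q_4, so the answer is 125/3.

125/3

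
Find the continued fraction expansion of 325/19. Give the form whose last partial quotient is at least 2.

[17; 9, 2]

325 = 17×19 + 2
19 = 9×2 + 1
2 = 2×1 + 0  (stop)
So 325/19 = [17; 9, 2].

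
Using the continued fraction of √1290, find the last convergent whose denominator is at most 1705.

√1290 = [35; 1, 10, 1, 70, …] (period length 4).
Convergents:
  p_0/q_0 = 35/1
  p_1/q_1 = 36/1
  p_2/q_2 = 395/11
  p_3/q_3 = 431/12
  p_4/q_4 = 30565/851
  p_5/q_5 = 30996/863
  p_6/q_6 = 340525/9481
q_5 = 863 ≤ 1705 < 9481 = q_6, so the answer is 30996/863.

30996/863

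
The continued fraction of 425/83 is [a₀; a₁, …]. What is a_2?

425 = 5·83 + 10   →  a_0 = 5
83 = 8·10 + 3   →  a_1 = 8
10 = 3·3 + 1   →  a_2 = 3

3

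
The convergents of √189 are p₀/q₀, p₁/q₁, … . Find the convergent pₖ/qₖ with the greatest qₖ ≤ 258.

1526/111

√189 = [13; 1, 2, 1, 26, …] (period length 4).
Convergents:
  p_0/q_0 = 13/1
  p_1/q_1 = 14/1
  p_2/q_2 = 41/3
  p_3/q_3 = 55/4
  p_4/q_4 = 1471/107
  p_5/q_5 = 1526/111
  p_6/q_6 = 4523/329
q_5 = 111 ≤ 258 < 329 = q_6, so the answer is 1526/111.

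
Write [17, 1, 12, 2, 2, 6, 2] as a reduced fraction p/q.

Using pₖ = aₖpₖ₋₁ + pₖ₋₂ and qₖ = aₖqₖ₋₁ + qₖ₋₂:
  k=0: a=17, p=17, q=1
  k=1: a=1, p=18, q=1
  k=2: a=12, p=233, q=13
  k=3: a=2, p=484, q=27
  k=4: a=2, p=1201, q=67
  k=5: a=6, p=7690, q=429
  k=6: a=2, p=16581, q=925

16581/925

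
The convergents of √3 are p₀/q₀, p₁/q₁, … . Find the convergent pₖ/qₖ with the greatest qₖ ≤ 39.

26/15

√3 = [1; 1, 2, …] (period length 2).
Convergents:
  p_0/q_0 = 1/1
  p_1/q_1 = 2/1
  p_2/q_2 = 5/3
  p_3/q_3 = 7/4
  p_4/q_4 = 19/11
  p_5/q_5 = 26/15
  p_6/q_6 = 71/41
q_5 = 15 ≤ 39 < 41 = q_6, so the answer is 26/15.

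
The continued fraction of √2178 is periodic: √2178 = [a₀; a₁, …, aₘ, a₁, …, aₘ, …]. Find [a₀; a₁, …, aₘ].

[46; 1, 2, 46, 2, 1, 92]

a₀ = ⌊√2178⌋ = 46.
With m₀=0, d₀=1 and mₖ₊₁ = dₖaₖ − mₖ, dₖ₊₁ = (n − mₖ₊₁²)/dₖ, aₖ₊₁ = ⌊(a₀+mₖ₊₁)/dₖ₊₁⌋:
  k=1: m=46, d=62, a=1
  k=2: m=16, d=31, a=2
  k=3: m=46, d=2, a=46
  k=4: m=46, d=31, a=2
  k=5: m=16, d=62, a=1
  k=6: m=46, d=1, a=92
d=1 and a=2a₀=92 at k=6, so the next step gives (m, d) = (46, 62) again — its k=1 value — and the period has length 6.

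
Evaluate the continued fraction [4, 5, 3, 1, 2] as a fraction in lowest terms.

Using pₖ = aₖpₖ₋₁ + pₖ₋₂ and qₖ = aₖqₖ₋₁ + qₖ₋₂:
  k=0: a=4, p=4, q=1
  k=1: a=5, p=21, q=5
  k=2: a=3, p=67, q=16
  k=3: a=1, p=88, q=21
  k=4: a=2, p=243, q=58

243/58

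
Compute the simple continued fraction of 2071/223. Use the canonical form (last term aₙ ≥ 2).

2071 = 9*223 + 64
223 = 3*64 + 31
64 = 2*31 + 2
31 = 15*2 + 1
2 = 2*1 + 0  (stop)
So 2071/223 = [9; 3, 2, 15, 2].

[9; 3, 2, 15, 2]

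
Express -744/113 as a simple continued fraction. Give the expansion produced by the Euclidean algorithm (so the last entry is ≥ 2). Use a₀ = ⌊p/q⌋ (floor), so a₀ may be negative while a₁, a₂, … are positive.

-744 = -7×113 + 47
113 = 2×47 + 19
47 = 2×19 + 9
19 = 2×9 + 1
9 = 9×1 + 0  (stop)
So -744/113 = [-7; 2, 2, 2, 9].

[-7; 2, 2, 2, 9]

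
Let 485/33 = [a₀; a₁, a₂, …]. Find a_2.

485 = 14·33 + 23   →  a_0 = 14
33 = 1·23 + 10   →  a_1 = 1
23 = 2·10 + 3   →  a_2 = 2

2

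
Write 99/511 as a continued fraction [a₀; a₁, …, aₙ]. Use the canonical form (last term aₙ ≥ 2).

99 = 0*511 + 99
511 = 5*99 + 16
99 = 6*16 + 3
16 = 5*3 + 1
3 = 3*1 + 0  (stop)
So 99/511 = [0; 5, 6, 5, 3].

[0; 5, 6, 5, 3]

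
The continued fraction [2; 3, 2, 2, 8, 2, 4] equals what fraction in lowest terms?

3108/1355

Using pₖ = aₖpₖ₋₁ + pₖ₋₂ and qₖ = aₖqₖ₋₁ + qₖ₋₂:
  k=0: a=2, p=2, q=1
  k=1: a=3, p=7, q=3
  k=2: a=2, p=16, q=7
  k=3: a=2, p=39, q=17
  k=4: a=8, p=328, q=143
  k=5: a=2, p=695, q=303
  k=6: a=4, p=3108, q=1355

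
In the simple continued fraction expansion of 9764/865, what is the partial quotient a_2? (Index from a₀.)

9764 = 11·865 + 249   →  a_0 = 11
865 = 3·249 + 118   →  a_1 = 3
249 = 2·118 + 13   →  a_2 = 2

2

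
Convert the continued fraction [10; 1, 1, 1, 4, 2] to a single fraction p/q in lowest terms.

Fold from the inside: start with 2/1.
  4 + 1/2 = 9/2
  1 + 2/9 = 11/9
  1 + 9/11 = 20/11
  1 + 11/20 = 31/20
  10 + 20/31 = 330/31

330/31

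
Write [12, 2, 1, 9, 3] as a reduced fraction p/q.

Fold from the inside: start with 3/1.
  9 + 1/3 = 28/3
  1 + 3/28 = 31/28
  2 + 28/31 = 90/31
  12 + 31/90 = 1111/90

1111/90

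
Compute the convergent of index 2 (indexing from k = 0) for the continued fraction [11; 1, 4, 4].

59/5

Using pₖ = aₖpₖ₋₁ + pₖ₋₂, qₖ = aₖqₖ₋₁ + qₖ₋₂ (with p₋₁=1, p₋₂=0, q₋₁=0, q₋₂=1):
  k=0: a=11, p=11, q=1
  k=1: a=1, p=12, q=1
  k=2: a=4, p=59, q=5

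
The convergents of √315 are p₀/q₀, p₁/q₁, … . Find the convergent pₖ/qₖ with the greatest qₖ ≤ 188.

√315 = [17; 1, 2, 1, 34, …] (period length 4).
Convergents:
  p_0/q_0 = 17/1
  p_1/q_1 = 18/1
  p_2/q_2 = 53/3
  p_3/q_3 = 71/4
  p_4/q_4 = 2467/139
  p_5/q_5 = 2538/143
  p_6/q_6 = 7543/425
q_5 = 143 ≤ 188 < 425 = q_6, so the answer is 2538/143.

2538/143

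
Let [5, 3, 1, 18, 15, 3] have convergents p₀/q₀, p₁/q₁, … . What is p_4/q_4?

5931/1129

Using pₖ = aₖpₖ₋₁ + pₖ₋₂, qₖ = aₖqₖ₋₁ + qₖ₋₂ (with p₋₁=1, p₋₂=0, q₋₁=0, q₋₂=1):
  k=0: a=5, p=5, q=1
  k=1: a=3, p=16, q=3
  k=2: a=1, p=21, q=4
  k=3: a=18, p=394, q=75
  k=4: a=15, p=5931, q=1129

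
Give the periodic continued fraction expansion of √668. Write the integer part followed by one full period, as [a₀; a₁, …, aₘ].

a₀ = ⌊√668⌋ = 25.

[25; 1, 5, 2, 12, 2, 5, 1, 50]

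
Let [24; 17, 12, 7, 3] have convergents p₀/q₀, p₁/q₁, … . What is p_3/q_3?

Using pₖ = aₖpₖ₋₁ + pₖ₋₂, qₖ = aₖqₖ₋₁ + qₖ₋₂ (with p₋₁=1, p₋₂=0, q₋₁=0, q₋₂=1):
  k=0: a=24, p=24, q=1
  k=1: a=17, p=409, q=17
  k=2: a=12, p=4932, q=205
  k=3: a=7, p=34933, q=1452

34933/1452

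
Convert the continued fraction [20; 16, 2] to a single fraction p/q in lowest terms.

Fold from the inside: start with 2/1.
  16 + 1/2 = 33/2
  20 + 2/33 = 662/33

662/33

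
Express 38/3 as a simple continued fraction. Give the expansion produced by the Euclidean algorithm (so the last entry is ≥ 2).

38 = 12×3 + 2
3 = 1×2 + 1
2 = 2×1 + 0  (stop)
So 38/3 = [12; 1, 2].

[12; 1, 2]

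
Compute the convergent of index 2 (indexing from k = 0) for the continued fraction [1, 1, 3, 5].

7/4

Using pₖ = aₖpₖ₋₁ + pₖ₋₂, qₖ = aₖqₖ₋₁ + qₖ₋₂ (with p₋₁=1, p₋₂=0, q₋₁=0, q₋₂=1):
  k=0: a=1, p=1, q=1
  k=1: a=1, p=2, q=1
  k=2: a=3, p=7, q=4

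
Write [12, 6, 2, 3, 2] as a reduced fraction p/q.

Using pₖ = aₖpₖ₋₁ + pₖ₋₂ and qₖ = aₖqₖ₋₁ + qₖ₋₂:
  k=0: a=12, p=12, q=1
  k=1: a=6, p=73, q=6
  k=2: a=2, p=158, q=13
  k=3: a=3, p=547, q=45
  k=4: a=2, p=1252, q=103

1252/103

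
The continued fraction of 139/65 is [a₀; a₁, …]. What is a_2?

139 = 2·65 + 9   →  a_0 = 2
65 = 7·9 + 2   →  a_1 = 7
9 = 4·2 + 1   →  a_2 = 4

4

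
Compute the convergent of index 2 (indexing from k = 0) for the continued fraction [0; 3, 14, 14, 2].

Using pₖ = aₖpₖ₋₁ + pₖ₋₂, qₖ = aₖqₖ₋₁ + qₖ₋₂ (with p₋₁=1, p₋₂=0, q₋₁=0, q₋₂=1):
  k=0: a=0, p=0, q=1
  k=1: a=3, p=1, q=3
  k=2: a=14, p=14, q=43

14/43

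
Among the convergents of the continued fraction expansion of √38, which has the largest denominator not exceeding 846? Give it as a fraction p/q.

2737/444

√38 = [6; 6, 12, …] (period length 2).
Convergents:
  p_0/q_0 = 6/1
  p_1/q_1 = 37/6
  p_2/q_2 = 450/73
  p_3/q_3 = 2737/444
  p_4/q_4 = 33294/5401
q_3 = 444 ≤ 846 < 5401 = q_4, so the answer is 2737/444.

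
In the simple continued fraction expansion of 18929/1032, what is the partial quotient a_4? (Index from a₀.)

13

18929 = 18·1032 + 353   →  a_0 = 18
1032 = 2·353 + 326   →  a_1 = 2
353 = 1·326 + 27   →  a_2 = 1
326 = 12·27 + 2   →  a_3 = 12
27 = 13·2 + 1   →  a_4 = 13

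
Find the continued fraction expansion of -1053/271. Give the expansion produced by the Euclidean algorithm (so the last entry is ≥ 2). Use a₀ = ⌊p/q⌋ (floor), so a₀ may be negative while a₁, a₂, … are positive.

-1053 = -4×271 + 31
271 = 8×31 + 23
31 = 1×23 + 8
23 = 2×8 + 7
8 = 1×7 + 1
7 = 7×1 + 0  (stop)
So -1053/271 = [-4; 8, 1, 2, 1, 7].

[-4; 8, 1, 2, 1, 7]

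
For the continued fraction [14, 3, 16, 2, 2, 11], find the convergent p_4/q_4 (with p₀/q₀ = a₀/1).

Using pₖ = aₖpₖ₋₁ + pₖ₋₂, qₖ = aₖqₖ₋₁ + qₖ₋₂ (with p₋₁=1, p₋₂=0, q₋₁=0, q₋₂=1):
  k=0: a=14, p=14, q=1
  k=1: a=3, p=43, q=3
  k=2: a=16, p=702, q=49
  k=3: a=2, p=1447, q=101
  k=4: a=2, p=3596, q=251

3596/251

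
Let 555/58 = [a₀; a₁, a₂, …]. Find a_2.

1

555 = 9·58 + 33   →  a_0 = 9
58 = 1·33 + 25   →  a_1 = 1
33 = 1·25 + 8   →  a_2 = 1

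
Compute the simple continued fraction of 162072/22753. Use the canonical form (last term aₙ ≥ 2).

[7; 8, 8, 8, 2, 2, 2, 3]

162072 = 7·22753 + 2801
22753 = 8·2801 + 345
2801 = 8·345 + 41
345 = 8·41 + 17
41 = 2·17 + 7
17 = 2·7 + 3
7 = 2·3 + 1
3 = 3·1 + 0  (stop)
So 162072/22753 = [7; 8, 8, 8, 2, 2, 2, 3].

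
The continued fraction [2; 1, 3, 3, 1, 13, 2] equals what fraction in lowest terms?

1341/485

Using pₖ = aₖpₖ₋₁ + pₖ₋₂ and qₖ = aₖqₖ₋₁ + qₖ₋₂:
  k=0: a=2, p=2, q=1
  k=1: a=1, p=3, q=1
  k=2: a=3, p=11, q=4
  k=3: a=3, p=36, q=13
  k=4: a=1, p=47, q=17
  k=5: a=13, p=647, q=234
  k=6: a=2, p=1341, q=485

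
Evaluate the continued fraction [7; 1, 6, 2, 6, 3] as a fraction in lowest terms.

2407/306

Fold from the inside: start with 3/1.
  6 + 1/3 = 19/3
  2 + 3/19 = 41/19
  6 + 19/41 = 265/41
  1 + 41/265 = 306/265
  7 + 265/306 = 2407/306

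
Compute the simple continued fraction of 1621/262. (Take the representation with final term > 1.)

1621 = 6×262 + 49
262 = 5×49 + 17
49 = 2×17 + 15
17 = 1×15 + 2
15 = 7×2 + 1
2 = 2×1 + 0  (stop)
So 1621/262 = [6; 5, 2, 1, 7, 2].

[6; 5, 2, 1, 7, 2]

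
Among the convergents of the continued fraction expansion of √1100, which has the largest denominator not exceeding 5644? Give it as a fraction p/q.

79201/2388

√1100 = [33; 6, 66, …] (period length 2).
Convergents:
  p_0/q_0 = 33/1
  p_1/q_1 = 199/6
  p_2/q_2 = 13167/397
  p_3/q_3 = 79201/2388
  p_4/q_4 = 5240433/158005
q_3 = 2388 ≤ 5644 < 158005 = q_4, so the answer is 79201/2388.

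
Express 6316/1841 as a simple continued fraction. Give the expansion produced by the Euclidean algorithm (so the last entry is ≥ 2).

[3; 2, 3, 9, 9, 3]

6316 = 3×1841 + 793
1841 = 2×793 + 255
793 = 3×255 + 28
255 = 9×28 + 3
28 = 9×3 + 1
3 = 3×1 + 0  (stop)
So 6316/1841 = [3; 2, 3, 9, 9, 3].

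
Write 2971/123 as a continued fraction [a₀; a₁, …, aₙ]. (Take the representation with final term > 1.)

2971 = 24×123 + 19
123 = 6×19 + 9
19 = 2×9 + 1
9 = 9×1 + 0  (stop)
So 2971/123 = [24; 6, 2, 9].

[24; 6, 2, 9]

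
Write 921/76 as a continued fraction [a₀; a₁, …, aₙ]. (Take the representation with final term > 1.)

[12; 8, 2, 4]

921 = 12·76 + 9
76 = 8·9 + 4
9 = 2·4 + 1
4 = 4·1 + 0  (stop)
So 921/76 = [12; 8, 2, 4].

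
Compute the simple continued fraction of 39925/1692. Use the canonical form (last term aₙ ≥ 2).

39925 = 23*1692 + 1009
1692 = 1*1009 + 683
1009 = 1*683 + 326
683 = 2*326 + 31
326 = 10*31 + 16
31 = 1*16 + 15
16 = 1*15 + 1
15 = 15*1 + 0  (stop)
So 39925/1692 = [23; 1, 1, 2, 10, 1, 1, 15].

[23; 1, 1, 2, 10, 1, 1, 15]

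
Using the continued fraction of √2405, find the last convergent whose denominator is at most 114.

2403/49

√2405 = [49; 24, 1, 1, 24, 98, …] (period length 5).
Convergents:
  p_0/q_0 = 49/1
  p_1/q_1 = 1177/24
  p_2/q_2 = 1226/25
  p_3/q_3 = 2403/49
  p_4/q_4 = 58898/1201
q_3 = 49 ≤ 114 < 1201 = q_4, so the answer is 2403/49.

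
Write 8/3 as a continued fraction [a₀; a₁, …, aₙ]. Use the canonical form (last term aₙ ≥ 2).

8 = 2×3 + 2
3 = 1×2 + 1
2 = 2×1 + 0  (stop)
So 8/3 = [2; 1, 2].

[2; 1, 2]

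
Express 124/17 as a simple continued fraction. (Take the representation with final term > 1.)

124 = 7·17 + 5
17 = 3·5 + 2
5 = 2·2 + 1
2 = 2·1 + 0  (stop)
So 124/17 = [7; 3, 2, 2].

[7; 3, 2, 2]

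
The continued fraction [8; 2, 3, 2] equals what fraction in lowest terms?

135/16

Using pₖ = aₖpₖ₋₁ + pₖ₋₂ and qₖ = aₖqₖ₋₁ + qₖ₋₂:
  k=0: a=8, p=8, q=1
  k=1: a=2, p=17, q=2
  k=2: a=3, p=59, q=7
  k=3: a=2, p=135, q=16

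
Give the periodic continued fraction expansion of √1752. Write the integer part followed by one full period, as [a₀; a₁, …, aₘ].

[41; 1, 5, 1, 82]

a₀ = ⌊√1752⌋ = 41.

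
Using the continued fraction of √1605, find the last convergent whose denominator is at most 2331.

51320/1281

√1605 = [40; 16, 80, …] (period length 2).
Convergents:
  p_0/q_0 = 40/1
  p_1/q_1 = 641/16
  p_2/q_2 = 51320/1281
  p_3/q_3 = 821761/20512
q_2 = 1281 ≤ 2331 < 20512 = q_3, so the answer is 51320/1281.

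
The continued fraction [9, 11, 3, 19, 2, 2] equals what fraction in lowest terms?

30473/3353

Using pₖ = aₖpₖ₋₁ + pₖ₋₂ and qₖ = aₖqₖ₋₁ + qₖ₋₂:
  k=0: a=9, p=9, q=1
  k=1: a=11, p=100, q=11
  k=2: a=3, p=309, q=34
  k=3: a=19, p=5971, q=657
  k=4: a=2, p=12251, q=1348
  k=5: a=2, p=30473, q=3353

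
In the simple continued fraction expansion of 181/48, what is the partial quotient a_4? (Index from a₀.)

181 = 3·48 + 37   →  a_0 = 3
48 = 1·37 + 11   →  a_1 = 1
37 = 3·11 + 4   →  a_2 = 3
11 = 2·4 + 3   →  a_3 = 2
4 = 1·3 + 1   →  a_4 = 1

1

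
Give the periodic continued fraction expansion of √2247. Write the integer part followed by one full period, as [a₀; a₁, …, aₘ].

a₀ = ⌊√2247⌋ = 47.
With m₀=0, d₀=1 and mₖ₊₁ = dₖaₖ − mₖ, dₖ₊₁ = (n − mₖ₊₁²)/dₖ, aₖ₊₁ = ⌊(a₀+mₖ₊₁)/dₖ₊₁⌋:
  k=1: m=47, d=38, a=2
  k=2: m=29, d=37, a=2
  k=3: m=45, d=6, a=15
  k=4: m=45, d=37, a=2
  k=5: m=29, d=38, a=2
  k=6: m=47, d=1, a=94
d=1 and a=2a₀=94 at k=6, so the next step gives (m, d) = (47, 38) again — its k=1 value — and the period has length 6.

[47; 2, 2, 15, 2, 2, 94]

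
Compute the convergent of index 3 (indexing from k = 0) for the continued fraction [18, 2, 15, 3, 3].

1756/95

Using pₖ = aₖpₖ₋₁ + pₖ₋₂, qₖ = aₖqₖ₋₁ + qₖ₋₂ (with p₋₁=1, p₋₂=0, q₋₁=0, q₋₂=1):
  k=0: a=18, p=18, q=1
  k=1: a=2, p=37, q=2
  k=2: a=15, p=573, q=31
  k=3: a=3, p=1756, q=95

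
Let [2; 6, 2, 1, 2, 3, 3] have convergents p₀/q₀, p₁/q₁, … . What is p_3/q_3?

41/19

Using pₖ = aₖpₖ₋₁ + pₖ₋₂, qₖ = aₖqₖ₋₁ + qₖ₋₂ (with p₋₁=1, p₋₂=0, q₋₁=0, q₋₂=1):
  k=0: a=2, p=2, q=1
  k=1: a=6, p=13, q=6
  k=2: a=2, p=28, q=13
  k=3: a=1, p=41, q=19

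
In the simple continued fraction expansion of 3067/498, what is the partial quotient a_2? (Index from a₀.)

3

3067 = 6·498 + 79   →  a_0 = 6
498 = 6·79 + 24   →  a_1 = 6
79 = 3·24 + 7   →  a_2 = 3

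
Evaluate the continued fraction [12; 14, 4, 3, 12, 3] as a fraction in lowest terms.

Fold from the inside: start with 3/1.
  12 + 1/3 = 37/3
  3 + 3/37 = 114/37
  4 + 37/114 = 493/114
  14 + 114/493 = 7016/493
  12 + 493/7016 = 84685/7016

84685/7016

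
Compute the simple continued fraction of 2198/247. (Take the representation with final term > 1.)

[8; 1, 8, 1, 7, 3]

2198 = 8·247 + 222
247 = 1·222 + 25
222 = 8·25 + 22
25 = 1·22 + 3
22 = 7·3 + 1
3 = 3·1 + 0  (stop)
So 2198/247 = [8; 1, 8, 1, 7, 3].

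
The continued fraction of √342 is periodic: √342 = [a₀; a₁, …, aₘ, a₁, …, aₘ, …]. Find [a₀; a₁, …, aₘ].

[18; 2, 36]

a₀ = ⌊√342⌋ = 18.
With m₀=0, d₀=1 and mₖ₊₁ = dₖaₖ − mₖ, dₖ₊₁ = (n − mₖ₊₁²)/dₖ, aₖ₊₁ = ⌊(a₀+mₖ₊₁)/dₖ₊₁⌋:
  k=1: m=18, d=18, a=2
  k=2: m=18, d=1, a=36
d=1 and a=2a₀=36 at k=2, so the next step gives (m, d) = (18, 18) again — its k=1 value — and the period has length 2.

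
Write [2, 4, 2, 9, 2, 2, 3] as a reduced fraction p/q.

3353/1508

Fold from the inside: start with 3/1.
  2 + 1/3 = 7/3
  2 + 3/7 = 17/7
  9 + 7/17 = 160/17
  2 + 17/160 = 337/160
  4 + 160/337 = 1508/337
  2 + 337/1508 = 3353/1508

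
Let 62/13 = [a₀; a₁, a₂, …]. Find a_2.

62 = 4·13 + 10   →  a_0 = 4
13 = 1·10 + 3   →  a_1 = 1
10 = 3·3 + 1   →  a_2 = 3

3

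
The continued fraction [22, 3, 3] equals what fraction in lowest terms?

223/10

Fold from the inside: start with 3/1.
  3 + 1/3 = 10/3
  22 + 3/10 = 223/10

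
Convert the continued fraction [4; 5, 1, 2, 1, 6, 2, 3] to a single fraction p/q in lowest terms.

4817/1154

Using pₖ = aₖpₖ₋₁ + pₖ₋₂ and qₖ = aₖqₖ₋₁ + qₖ₋₂:
  k=0: a=4, p=4, q=1
  k=1: a=5, p=21, q=5
  k=2: a=1, p=25, q=6
  k=3: a=2, p=71, q=17
  k=4: a=1, p=96, q=23
  k=5: a=6, p=647, q=155
  k=6: a=2, p=1390, q=333
  k=7: a=3, p=4817, q=1154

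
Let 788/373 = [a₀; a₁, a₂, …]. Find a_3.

788 = 2·373 + 42   →  a_0 = 2
373 = 8·42 + 37   →  a_1 = 8
42 = 1·37 + 5   →  a_2 = 1
37 = 7·5 + 2   →  a_3 = 7

7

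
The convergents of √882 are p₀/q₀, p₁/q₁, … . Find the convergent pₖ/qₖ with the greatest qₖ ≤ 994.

19601/660

√882 = [29; 1, 2, 3, 6, 3, 2, 1, 58, …] (period length 8).
Convergents:
  p_0/q_0 = 29/1
  p_1/q_1 = 30/1
  p_2/q_2 = 89/3
  p_3/q_3 = 297/10
  p_4/q_4 = 1871/63
  p_5/q_5 = 5910/199
  p_6/q_6 = 13691/461
  p_7/q_7 = 19601/660
  p_8/q_8 = 1150549/38741
q_7 = 660 ≤ 994 < 38741 = q_8, so the answer is 19601/660.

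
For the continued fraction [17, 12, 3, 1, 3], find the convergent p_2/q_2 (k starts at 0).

Using pₖ = aₖpₖ₋₁ + pₖ₋₂, qₖ = aₖqₖ₋₁ + qₖ₋₂ (with p₋₁=1, p₋₂=0, q₋₁=0, q₋₂=1):
  k=0: a=17, p=17, q=1
  k=1: a=12, p=205, q=12
  k=2: a=3, p=632, q=37

632/37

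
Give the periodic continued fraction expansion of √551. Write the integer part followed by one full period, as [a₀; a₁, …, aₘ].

[23; 2, 8, 1, 8, 2, 46]

a₀ = ⌊√551⌋ = 23.
With m₀=0, d₀=1 and mₖ₊₁ = dₖaₖ − mₖ, dₖ₊₁ = (n − mₖ₊₁²)/dₖ, aₖ₊₁ = ⌊(a₀+mₖ₊₁)/dₖ₊₁⌋:
  k=1: m=23, d=22, a=2
  k=2: m=21, d=5, a=8
  k=3: m=19, d=38, a=1
  k=4: m=19, d=5, a=8
  k=5: m=21, d=22, a=2
  k=6: m=23, d=1, a=46
d=1 and a=2a₀=46 at k=6, so the next step gives (m, d) = (23, 22) again — its k=1 value — and the period has length 6.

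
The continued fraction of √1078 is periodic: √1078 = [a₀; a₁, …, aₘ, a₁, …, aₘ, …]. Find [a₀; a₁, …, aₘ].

a₀ = ⌊√1078⌋ = 32.
With m₀=0, d₀=1 and mₖ₊₁ = dₖaₖ − mₖ, dₖ₊₁ = (n − mₖ₊₁²)/dₖ, aₖ₊₁ = ⌊(a₀+mₖ₊₁)/dₖ₊₁⌋:
  k=1: m=32, d=54, a=1
  k=2: m=22, d=11, a=4
  k=3: m=22, d=54, a=1
  k=4: m=32, d=1, a=64
d=1 and a=2a₀=64 at k=4, so the next step gives (m, d) = (32, 54) again — its k=1 value — and the period has length 4.

[32; 1, 4, 1, 64]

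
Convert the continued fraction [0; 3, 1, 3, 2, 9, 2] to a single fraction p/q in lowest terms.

179/676

Using pₖ = aₖpₖ₋₁ + pₖ₋₂ and qₖ = aₖqₖ₋₁ + qₖ₋₂:
  k=0: a=0, p=0, q=1
  k=1: a=3, p=1, q=3
  k=2: a=1, p=1, q=4
  k=3: a=3, p=4, q=15
  k=4: a=2, p=9, q=34
  k=5: a=9, p=85, q=321
  k=6: a=2, p=179, q=676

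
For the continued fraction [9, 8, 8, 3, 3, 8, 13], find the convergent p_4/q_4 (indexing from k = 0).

6149/674

Using pₖ = aₖpₖ₋₁ + pₖ₋₂, qₖ = aₖqₖ₋₁ + qₖ₋₂ (with p₋₁=1, p₋₂=0, q₋₁=0, q₋₂=1):
  k=0: a=9, p=9, q=1
  k=1: a=8, p=73, q=8
  k=2: a=8, p=593, q=65
  k=3: a=3, p=1852, q=203
  k=4: a=3, p=6149, q=674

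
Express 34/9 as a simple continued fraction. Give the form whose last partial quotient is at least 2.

34 = 3*9 + 7
9 = 1*7 + 2
7 = 3*2 + 1
2 = 2*1 + 0  (stop)
So 34/9 = [3; 1, 3, 2].

[3; 1, 3, 2]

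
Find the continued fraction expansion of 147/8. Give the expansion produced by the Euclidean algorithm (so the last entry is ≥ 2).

[18; 2, 1, 2]

147 = 18*8 + 3
8 = 2*3 + 2
3 = 1*2 + 1
2 = 2*1 + 0  (stop)
So 147/8 = [18; 2, 1, 2].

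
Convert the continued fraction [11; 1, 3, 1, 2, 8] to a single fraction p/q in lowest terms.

1379/117

Using pₖ = aₖpₖ₋₁ + pₖ₋₂ and qₖ = aₖqₖ₋₁ + qₖ₋₂:
  k=0: a=11, p=11, q=1
  k=1: a=1, p=12, q=1
  k=2: a=3, p=47, q=4
  k=3: a=1, p=59, q=5
  k=4: a=2, p=165, q=14
  k=5: a=8, p=1379, q=117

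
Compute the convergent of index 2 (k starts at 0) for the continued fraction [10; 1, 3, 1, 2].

Using pₖ = aₖpₖ₋₁ + pₖ₋₂, qₖ = aₖqₖ₋₁ + qₖ₋₂ (with p₋₁=1, p₋₂=0, q₋₁=0, q₋₂=1):
  k=0: a=10, p=10, q=1
  k=1: a=1, p=11, q=1
  k=2: a=3, p=43, q=4

43/4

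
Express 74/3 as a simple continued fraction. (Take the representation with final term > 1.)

[24; 1, 2]

74 = 24·3 + 2
3 = 1·2 + 1
2 = 2·1 + 0  (stop)
So 74/3 = [24; 1, 2].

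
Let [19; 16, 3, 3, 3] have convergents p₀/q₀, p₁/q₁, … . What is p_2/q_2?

934/49

Using pₖ = aₖpₖ₋₁ + pₖ₋₂, qₖ = aₖqₖ₋₁ + qₖ₋₂ (with p₋₁=1, p₋₂=0, q₋₁=0, q₋₂=1):
  k=0: a=19, p=19, q=1
  k=1: a=16, p=305, q=16
  k=2: a=3, p=934, q=49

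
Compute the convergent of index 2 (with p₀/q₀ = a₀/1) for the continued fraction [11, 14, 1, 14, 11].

166/15

Using pₖ = aₖpₖ₋₁ + pₖ₋₂, qₖ = aₖqₖ₋₁ + qₖ₋₂ (with p₋₁=1, p₋₂=0, q₋₁=0, q₋₂=1):
  k=0: a=11, p=11, q=1
  k=1: a=14, p=155, q=14
  k=2: a=1, p=166, q=15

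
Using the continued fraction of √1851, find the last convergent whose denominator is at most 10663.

159143/3699

√1851 = [43; 43, 86, …] (period length 2).
Convergents:
  p_0/q_0 = 43/1
  p_1/q_1 = 1850/43
  p_2/q_2 = 159143/3699
  p_3/q_3 = 6844999/159100
q_2 = 3699 ≤ 10663 < 159100 = q_3, so the answer is 159143/3699.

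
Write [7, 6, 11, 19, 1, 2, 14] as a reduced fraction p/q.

407929/56940

Fold from the inside: start with 14/1.
  2 + 1/14 = 29/14
  1 + 14/29 = 43/29
  19 + 29/43 = 846/43
  11 + 43/846 = 9349/846
  6 + 846/9349 = 56940/9349
  7 + 9349/56940 = 407929/56940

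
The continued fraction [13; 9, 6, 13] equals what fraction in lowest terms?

Fold from the inside: start with 13/1.
  6 + 1/13 = 79/13
  9 + 13/79 = 724/79
  13 + 79/724 = 9491/724

9491/724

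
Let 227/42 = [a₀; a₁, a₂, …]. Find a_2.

2

227 = 5·42 + 17   →  a_0 = 5
42 = 2·17 + 8   →  a_1 = 2
17 = 2·8 + 1   →  a_2 = 2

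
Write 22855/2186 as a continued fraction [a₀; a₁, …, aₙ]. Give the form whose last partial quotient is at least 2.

[10; 2, 5, 13, 15]

22855 = 10·2186 + 995
2186 = 2·995 + 196
995 = 5·196 + 15
196 = 13·15 + 1
15 = 15·1 + 0  (stop)
So 22855/2186 = [10; 2, 5, 13, 15].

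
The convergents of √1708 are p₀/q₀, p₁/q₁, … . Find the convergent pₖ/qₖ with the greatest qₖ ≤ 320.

7687/186

√1708 = [41; 3, 20, 3, 82, …] (period length 4).
Convergents:
  p_0/q_0 = 41/1
  p_1/q_1 = 124/3
  p_2/q_2 = 2521/61
  p_3/q_3 = 7687/186
  p_4/q_4 = 632855/15313
q_3 = 186 ≤ 320 < 15313 = q_4, so the answer is 7687/186.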